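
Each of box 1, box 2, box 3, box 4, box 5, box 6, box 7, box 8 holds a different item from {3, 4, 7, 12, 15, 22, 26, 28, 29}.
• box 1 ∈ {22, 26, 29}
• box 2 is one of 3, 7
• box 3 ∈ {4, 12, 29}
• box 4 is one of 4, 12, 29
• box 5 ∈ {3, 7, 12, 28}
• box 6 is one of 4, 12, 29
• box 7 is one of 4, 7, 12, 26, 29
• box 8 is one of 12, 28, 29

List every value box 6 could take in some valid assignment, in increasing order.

The 8 variables draw from only 8 values {3, 4, 7, 12, 22, 26, 28, 29}, so each is used; only box 1 can be 22, hence box 1 = 22.
The 7 still-open variables together cover exactly {3, 4, 7, 12, 26, 28, 29} — 7 values for 7 variables — and 26 appears only in box 7's list, so box 7 = 26.
box 3, box 4, box 6 between them cover only {4, 12, 29} — a naked triple. Remove those values from box 5, box 8.
box 8 has just one choice, so box 8 = 28. Strike 28 from box 5.
No further eliminations apply; box 6 can still be any of 4, 12, 29.

4, 12, 29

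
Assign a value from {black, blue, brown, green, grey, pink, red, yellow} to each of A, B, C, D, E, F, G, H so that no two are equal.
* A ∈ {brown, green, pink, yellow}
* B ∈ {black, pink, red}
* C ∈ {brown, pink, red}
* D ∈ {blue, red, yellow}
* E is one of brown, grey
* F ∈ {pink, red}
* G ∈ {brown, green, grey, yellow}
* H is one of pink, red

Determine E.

The 8 variables draw from only 8 values {black, blue, brown, green, grey, pink, red, yellow}, so each is used; only B can be black, hence B = black.
Among the 7 still-open variables, blue fits only D (and all 7 values in {blue, brown, green, grey, pink, red, yellow} must be used), so D = blue.
The 2 variables F and H are confined to {pink, red}, which locks those values in; drop them from A, C.
C's domain is down to {brown}, so C = brown. So A, E, G can't be brown.
So E = grey.

grey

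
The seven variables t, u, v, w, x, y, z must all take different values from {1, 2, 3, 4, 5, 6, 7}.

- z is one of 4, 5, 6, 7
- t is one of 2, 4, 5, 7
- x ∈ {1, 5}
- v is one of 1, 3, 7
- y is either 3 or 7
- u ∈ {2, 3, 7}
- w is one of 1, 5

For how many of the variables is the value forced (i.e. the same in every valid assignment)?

The 7 variables together cover exactly {1, 2, 3, 4, 5, 6, 7} — 7 values for 7 variables — and 6 appears only in z's list, so z = 6.
The 6 still-open variables together cover exactly {1, 2, 3, 4, 5, 7} — 6 values for 6 variables — and 4 appears only in t's list, so t = 4.
The 5 still-open variables together cover exactly {1, 2, 3, 5, 7} — 5 values for 5 variables — and 2 appears only in u's list, so u = 2.
w and x between them cover only {1, 5} — a naked pair. Remove those values from v.
Determined: t=4, u=2, z=6. The other variables each still have more than one consistent value. That makes 3.

3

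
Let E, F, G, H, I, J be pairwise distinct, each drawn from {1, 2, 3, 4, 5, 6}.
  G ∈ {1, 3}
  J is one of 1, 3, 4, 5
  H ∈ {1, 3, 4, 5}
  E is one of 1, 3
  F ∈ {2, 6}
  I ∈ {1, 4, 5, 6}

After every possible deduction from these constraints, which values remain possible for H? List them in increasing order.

4, 5

Among the 6 variables, 2 fits only F (and all 6 values in {1, 2, 3, 4, 5, 6} must be used), so F = 2.
Among the 5 still-open variables, 6 fits only I (and all 5 values in {1, 3, 4, 5, 6} must be used), so I = 6.
E and G share exactly the 2 values {1, 3}; by pigeonhole those values go to them, so strike 1, 3 from H, J.
No further eliminations apply; H can still be any of 4, 5.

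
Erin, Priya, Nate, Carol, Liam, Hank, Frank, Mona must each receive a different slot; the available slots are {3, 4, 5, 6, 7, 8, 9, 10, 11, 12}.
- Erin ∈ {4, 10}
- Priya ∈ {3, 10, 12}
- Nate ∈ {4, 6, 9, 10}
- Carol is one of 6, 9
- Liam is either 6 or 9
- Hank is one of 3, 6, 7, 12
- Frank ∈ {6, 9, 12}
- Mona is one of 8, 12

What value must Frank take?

12

The 8 variables together cover exactly {3, 4, 6, 7, 8, 9, 10, 12} — 8 values for 8 variables — and 7 appears only in Hank's list, so Hank = 7.
The 7 still-open variables together cover exactly {3, 4, 6, 8, 9, 10, 12} — 7 values for 7 variables — and 3 appears only in Priya's list, so Priya = 3.
Among the 6 still-open variables, 8 fits only Mona (and all 6 values in {4, 6, 8, 9, 10, 12} must be used), so Mona = 8.
The 5 still-open variables draw from only 5 values {4, 6, 9, 10, 12}, so each is used; only Frank can be 12, hence Frank = 12.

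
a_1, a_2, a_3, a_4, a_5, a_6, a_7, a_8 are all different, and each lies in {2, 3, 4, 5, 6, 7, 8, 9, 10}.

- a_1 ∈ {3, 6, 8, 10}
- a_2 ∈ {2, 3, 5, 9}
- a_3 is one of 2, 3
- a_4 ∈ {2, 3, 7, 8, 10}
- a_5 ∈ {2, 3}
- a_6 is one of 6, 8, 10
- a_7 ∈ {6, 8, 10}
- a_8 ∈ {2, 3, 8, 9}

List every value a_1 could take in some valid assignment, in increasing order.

6, 8, 10

The 8 variables together cover exactly {2, 3, 5, 6, 7, 8, 9, 10} — 8 values for 8 variables — and 5 appears only in a_2's list, so a_2 = 5.
The 7 still-open variables together cover exactly {2, 3, 6, 7, 8, 9, 10} — 7 values for 7 variables — and 7 appears only in a_4's list, so a_4 = 7.
The 6 still-open variables together cover exactly {2, 3, 6, 8, 9, 10} — 6 values for 6 variables — and 9 appears only in a_8's list, so a_8 = 9.
a_3 and a_5 between them cover only {2, 3} — a naked pair. Remove those values from a_1.
No further eliminations apply; a_1 can still be any of 6, 8, 10.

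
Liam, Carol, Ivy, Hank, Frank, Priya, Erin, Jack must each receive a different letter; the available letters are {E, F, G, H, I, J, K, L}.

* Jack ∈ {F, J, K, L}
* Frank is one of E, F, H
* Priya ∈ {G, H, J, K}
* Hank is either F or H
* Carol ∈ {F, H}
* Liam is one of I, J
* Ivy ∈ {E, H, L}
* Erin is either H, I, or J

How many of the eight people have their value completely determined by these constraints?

4

The 8 variables together cover exactly {E, F, G, H, I, J, K, L} — 8 values for 8 variables — and G appears only in Priya's list, so Priya = G.
The 7 still-open variables draw from only 7 values {E, F, H, I, J, K, L}, so each is used; only Jack can be K, hence Jack = K.
The 6 still-open variables draw from only 6 values {E, F, H, I, J, L}, so each is used; only Ivy can be L, hence Ivy = L.
The 5 still-open variables together cover exactly {E, F, H, I, J} — 5 values for 5 variables — and E appears only in Frank's list, so Frank = E.
Carol and Hank share exactly the 2 values {F, H}; by pigeonhole those values go to them, so strike F, H from Erin.
Determined: Ivy=L, Frank=E, Priya=G, Jack=K. The other people each still have more than one consistent value. That makes 4.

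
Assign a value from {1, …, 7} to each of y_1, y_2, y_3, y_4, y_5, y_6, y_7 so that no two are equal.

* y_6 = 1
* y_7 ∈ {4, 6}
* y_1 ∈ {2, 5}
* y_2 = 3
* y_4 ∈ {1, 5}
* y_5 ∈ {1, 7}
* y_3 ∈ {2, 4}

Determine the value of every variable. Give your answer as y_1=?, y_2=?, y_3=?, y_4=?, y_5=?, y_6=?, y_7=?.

y_2 must be 3 (only option left).
y_6 must be 1 (only option left). Remove 1 from y_4, y_5.
y_4 must be 5 (only option left). Eliminate 5 elsewhere: y_1.
y_5's domain is down to {7}, so y_5 = 7.
y_1's domain is down to {2}, so y_1 = 2. So y_3 can't be 2.
y_3 must be 4 (only option left). Strike 4 from y_7.
y_7 must be 6 (only option left).

y_1=2, y_2=3, y_3=4, y_4=5, y_5=7, y_6=1, y_7=6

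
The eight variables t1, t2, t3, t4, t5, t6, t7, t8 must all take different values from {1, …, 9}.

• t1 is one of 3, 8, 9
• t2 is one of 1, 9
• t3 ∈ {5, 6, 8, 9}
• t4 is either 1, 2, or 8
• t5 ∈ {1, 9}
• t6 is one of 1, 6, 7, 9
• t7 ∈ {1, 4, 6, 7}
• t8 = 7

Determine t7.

t8 must be 7 (only option left). Remove 7 from t6, t7.
The 2 variables t2 and t5 are confined to {1, 9}, which locks those values in; drop them from t1, t3, t4, t6, t7.
t6's domain is down to {6}, so t6 = 6. So t3, t7 can't be 6.
So t7 = 4.

4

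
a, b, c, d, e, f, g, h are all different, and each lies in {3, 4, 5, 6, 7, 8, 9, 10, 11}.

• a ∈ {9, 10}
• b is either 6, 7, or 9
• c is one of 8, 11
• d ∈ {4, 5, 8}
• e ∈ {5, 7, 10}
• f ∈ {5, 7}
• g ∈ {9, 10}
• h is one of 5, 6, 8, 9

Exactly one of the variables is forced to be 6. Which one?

b

The 8 variables draw from only 8 values {4, 5, 6, 7, 8, 9, 10, 11}, so each is used; only d can be 4, hence d = 4.
The 7 still-open variables together cover exactly {5, 6, 7, 8, 9, 10, 11} — 7 values for 7 variables — and 11 appears only in c's list, so c = 11.
The 6 still-open variables together cover exactly {5, 6, 7, 8, 9, 10} — 6 values for 6 variables — and 8 appears only in h's list, so h = 8.
The 5 still-open variables draw from only 5 values {5, 6, 7, 9, 10}, so each is used; only b can be 6, hence b = 6.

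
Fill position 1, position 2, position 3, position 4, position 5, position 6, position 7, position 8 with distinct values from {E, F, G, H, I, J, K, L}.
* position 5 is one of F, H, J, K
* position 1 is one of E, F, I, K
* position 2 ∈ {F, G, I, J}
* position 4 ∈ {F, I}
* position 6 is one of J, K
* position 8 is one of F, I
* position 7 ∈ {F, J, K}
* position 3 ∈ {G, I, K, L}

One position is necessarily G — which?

position 2

The 8 variables draw from only 8 values {E, F, G, H, I, J, K, L}, so each is used; only position 1 can be E, hence position 1 = E.
The 7 still-open variables draw from only 7 values {F, G, H, I, J, K, L}, so each is used; only position 5 can be H, hence position 5 = H.
The 6 still-open variables draw from only 6 values {F, G, I, J, K, L}, so each is used; only position 3 can be L, hence position 3 = L.
Among the 5 still-open variables, G fits only position 2 (and all 5 values in {F, G, I, J, K} must be used), so position 2 = G.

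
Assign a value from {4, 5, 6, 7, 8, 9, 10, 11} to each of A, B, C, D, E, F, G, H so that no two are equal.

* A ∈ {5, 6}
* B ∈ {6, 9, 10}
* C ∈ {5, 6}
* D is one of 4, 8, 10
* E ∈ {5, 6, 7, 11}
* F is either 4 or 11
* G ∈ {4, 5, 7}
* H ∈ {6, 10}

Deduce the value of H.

The 8 variables together cover exactly {4, 5, 6, 7, 8, 9, 10, 11} — 8 values for 8 variables — and 8 appears only in D's list, so D = 8.
The 7 still-open variables together cover exactly {4, 5, 6, 7, 9, 10, 11} — 7 values for 7 variables — and 9 appears only in B's list, so B = 9.
The 6 still-open variables together cover exactly {4, 5, 6, 7, 10, 11} — 6 values for 6 variables — and 10 appears only in H's list, so H = 10.

10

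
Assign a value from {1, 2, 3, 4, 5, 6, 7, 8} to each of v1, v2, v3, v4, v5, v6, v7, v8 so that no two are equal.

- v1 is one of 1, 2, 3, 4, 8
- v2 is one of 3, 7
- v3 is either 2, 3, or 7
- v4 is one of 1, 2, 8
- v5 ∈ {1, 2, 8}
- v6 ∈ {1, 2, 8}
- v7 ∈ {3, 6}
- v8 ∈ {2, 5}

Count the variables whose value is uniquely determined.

Among the 8 variables, 4 fits only v1 (and all 8 values in {1, 2, 3, 4, 5, 6, 7, 8} must be used), so v1 = 4.
The 7 still-open variables draw from only 7 values {1, 2, 3, 5, 6, 7, 8}, so each is used; only v8 can be 5, hence v8 = 5.
The 6 still-open variables together cover exactly {1, 2, 3, 6, 7, 8} — 6 values for 6 variables — and 6 appears only in v7's list, so v7 = 6.
v4, v5, v6 between them cover only {1, 2, 8} — a naked triple. Remove those values from v3.
Determined: v1=4, v7=6, v8=5. The other variables each still have more than one consistent value. That makes 3.

3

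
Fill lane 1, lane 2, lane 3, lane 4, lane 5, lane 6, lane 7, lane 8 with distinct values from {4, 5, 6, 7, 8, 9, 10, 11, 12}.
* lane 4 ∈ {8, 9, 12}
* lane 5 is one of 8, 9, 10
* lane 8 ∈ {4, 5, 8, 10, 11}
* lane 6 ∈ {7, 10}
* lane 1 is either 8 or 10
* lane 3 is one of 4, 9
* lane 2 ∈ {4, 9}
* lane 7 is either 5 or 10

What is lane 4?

The 8 variables draw from only 8 values {4, 5, 7, 8, 9, 10, 11, 12}, so each is used; only lane 6 can be 7, hence lane 6 = 7.
Among the 7 still-open variables, 11 fits only lane 8 (and all 7 values in {4, 5, 8, 9, 10, 11, 12} must be used), so lane 8 = 11.
The 6 still-open variables draw from only 6 values {4, 5, 8, 9, 10, 12}, so each is used; only lane 7 can be 5, hence lane 7 = 5.
The 5 still-open variables together cover exactly {4, 8, 9, 10, 12} — 5 values for 5 variables — and 12 appears only in lane 4's list, so lane 4 = 12.

12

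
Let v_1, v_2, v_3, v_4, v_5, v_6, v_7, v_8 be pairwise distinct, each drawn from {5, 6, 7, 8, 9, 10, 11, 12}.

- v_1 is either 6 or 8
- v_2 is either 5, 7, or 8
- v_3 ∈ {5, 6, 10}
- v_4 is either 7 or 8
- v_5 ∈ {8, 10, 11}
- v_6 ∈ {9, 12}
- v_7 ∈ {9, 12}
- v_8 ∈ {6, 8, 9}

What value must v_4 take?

Among the 8 variables, 11 fits only v_5 (and all 8 values in {5, 6, 7, 8, 9, 10, 11, 12} must be used), so v_5 = 11.
Among the 7 still-open variables, 10 fits only v_3 (and all 7 values in {5, 6, 7, 8, 9, 10, 12} must be used), so v_3 = 10.
Among the 6 still-open variables, 5 fits only v_2 (and all 6 values in {5, 6, 7, 8, 9, 12} must be used), so v_2 = 5.
The 5 still-open variables draw from only 5 values {6, 7, 8, 9, 12}, so each is used; only v_4 can be 7, hence v_4 = 7.

7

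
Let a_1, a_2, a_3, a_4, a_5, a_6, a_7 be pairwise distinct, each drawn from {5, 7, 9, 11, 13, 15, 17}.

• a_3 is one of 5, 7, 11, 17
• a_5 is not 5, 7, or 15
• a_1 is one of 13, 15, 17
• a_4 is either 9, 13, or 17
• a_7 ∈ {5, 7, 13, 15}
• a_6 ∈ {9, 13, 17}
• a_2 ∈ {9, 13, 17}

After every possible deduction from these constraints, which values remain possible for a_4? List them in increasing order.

The 3 variables a_2, a_4, a_6 are confined to {9, 13, 17}, which locks those values in; drop them from a_1, a_3, a_5, a_7.
a_1 must be 15 (only option left). Remove 15 from a_7.
a_5's domain is down to {11}, so a_5 = 11. Remove 11 from a_3.
No further eliminations apply; a_4 can still be any of 9, 13, 17.

9, 13, 17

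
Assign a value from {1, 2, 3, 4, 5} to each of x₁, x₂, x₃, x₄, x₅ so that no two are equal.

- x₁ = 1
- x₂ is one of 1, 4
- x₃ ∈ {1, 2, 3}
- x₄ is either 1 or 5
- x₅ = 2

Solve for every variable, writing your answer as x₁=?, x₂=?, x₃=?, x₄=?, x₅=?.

x₁=1, x₂=4, x₃=3, x₄=5, x₅=2

x₁ has just one choice, so x₁ = 1. So x₂, x₃, x₄ can't be 1.
x₂ must be 4 (only option left).
x₄ has just one choice, so x₄ = 5.
That leaves x₅ = 2. Remove 2 from x₃.
x₃ must be 3 (only option left).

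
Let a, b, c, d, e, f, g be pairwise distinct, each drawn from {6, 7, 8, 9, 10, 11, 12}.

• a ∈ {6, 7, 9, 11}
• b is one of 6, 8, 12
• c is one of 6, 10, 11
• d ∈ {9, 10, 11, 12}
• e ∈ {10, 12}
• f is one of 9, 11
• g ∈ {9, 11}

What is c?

The 7 variables draw from only 7 values {6, 7, 8, 9, 10, 11, 12}, so each is used; only a can be 7, hence a = 7.
The 6 still-open variables draw from only 6 values {6, 8, 9, 10, 11, 12}, so each is used; only b can be 8, hence b = 8.
Among the 5 still-open variables, 6 fits only c (and all 5 values in {6, 9, 10, 11, 12} must be used), so c = 6.

6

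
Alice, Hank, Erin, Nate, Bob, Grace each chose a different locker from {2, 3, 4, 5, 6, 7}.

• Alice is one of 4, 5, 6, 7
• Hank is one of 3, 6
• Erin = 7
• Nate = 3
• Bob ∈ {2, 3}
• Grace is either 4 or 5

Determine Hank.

Erin has just one choice, so Erin = 7. Remove 7 from Alice.
Nate's domain is down to {3}, so Nate = 3. Remove 3 from Hank, Bob.
So Hank = 6.

6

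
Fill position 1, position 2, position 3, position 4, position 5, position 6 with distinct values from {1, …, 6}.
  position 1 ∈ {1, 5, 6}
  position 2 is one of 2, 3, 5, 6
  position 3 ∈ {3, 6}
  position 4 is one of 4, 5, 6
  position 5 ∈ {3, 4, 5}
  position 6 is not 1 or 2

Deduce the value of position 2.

The 6 variables together cover exactly {1, 2, 3, 4, 5, 6} — 6 values for 6 variables — and 1 appears only in position 1's list, so position 1 = 1.
The 5 still-open variables draw from only 5 values {2, 3, 4, 5, 6}, so each is used; only position 2 can be 2, hence position 2 = 2.

2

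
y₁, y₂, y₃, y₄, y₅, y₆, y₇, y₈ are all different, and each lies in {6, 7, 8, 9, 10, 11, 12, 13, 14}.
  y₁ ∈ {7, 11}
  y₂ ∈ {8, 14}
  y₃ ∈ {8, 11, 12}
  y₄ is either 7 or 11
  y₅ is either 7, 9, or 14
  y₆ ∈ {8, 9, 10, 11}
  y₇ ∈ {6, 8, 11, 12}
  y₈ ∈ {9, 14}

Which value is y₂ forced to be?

The 8 variables draw from only 8 values {6, 7, 8, 9, 10, 11, 12, 14}, so each is used; only y₇ can be 6, hence y₇ = 6.
Among the 7 still-open variables, 10 fits only y₆ (and all 7 values in {7, 8, 9, 10, 11, 12, 14} must be used), so y₆ = 10.
The 6 still-open variables together cover exactly {7, 8, 9, 11, 12, 14} — 6 values for 6 variables — and 12 appears only in y₃'s list, so y₃ = 12.
The 5 still-open variables draw from only 5 values {7, 8, 9, 11, 14}, so each is used; only y₂ can be 8, hence y₂ = 8.

8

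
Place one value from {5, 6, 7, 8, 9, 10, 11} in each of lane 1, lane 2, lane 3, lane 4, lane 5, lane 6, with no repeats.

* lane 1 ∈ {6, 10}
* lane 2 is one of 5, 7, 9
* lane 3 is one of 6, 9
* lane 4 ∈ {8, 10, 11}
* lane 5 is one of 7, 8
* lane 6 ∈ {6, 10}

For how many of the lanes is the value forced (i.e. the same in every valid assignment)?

The 2 variables lane 1 and lane 6 are confined to {6, 10}, which locks those values in; drop them from lane 3, lane 4.
lane 3 has just one choice, so lane 3 = 9. So lane 2 can't be 9.
Determined: lane 3=9. The other lanes each still have more than one consistent value. That makes 1.

1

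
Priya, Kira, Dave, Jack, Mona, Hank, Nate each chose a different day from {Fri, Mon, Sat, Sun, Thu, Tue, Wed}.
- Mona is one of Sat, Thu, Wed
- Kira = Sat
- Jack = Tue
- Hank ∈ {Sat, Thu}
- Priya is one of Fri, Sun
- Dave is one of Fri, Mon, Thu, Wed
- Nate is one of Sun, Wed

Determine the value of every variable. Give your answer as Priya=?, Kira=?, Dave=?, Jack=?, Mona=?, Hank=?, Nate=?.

Priya=Fri, Kira=Sat, Dave=Mon, Jack=Tue, Mona=Wed, Hank=Thu, Nate=Sun

Kira must be Sat (only option left). Strike Sat from Mona, Hank.
That leaves Jack = Tue.
That leaves Hank = Thu. Remove Thu from Dave, Mona.
Mona's domain is down to {Wed}, so Mona = Wed. So Dave, Nate can't be Wed.
Nate must be Sun (only option left). Remove Sun from Priya.
Priya's domain is down to {Fri}, so Priya = Fri. So Dave can't be Fri.
Dave has just one choice, so Dave = Mon.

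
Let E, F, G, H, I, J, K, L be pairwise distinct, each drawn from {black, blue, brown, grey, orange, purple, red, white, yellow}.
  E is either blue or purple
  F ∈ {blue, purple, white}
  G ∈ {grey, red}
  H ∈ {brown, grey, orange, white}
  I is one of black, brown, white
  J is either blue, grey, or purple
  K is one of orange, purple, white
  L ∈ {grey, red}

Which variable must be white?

F

The 8 variables together cover exactly {black, blue, brown, grey, orange, purple, red, white} — 8 values for 8 variables — and black appears only in I's list, so I = black.
Among the 7 still-open variables, brown fits only H (and all 7 values in {blue, brown, grey, orange, purple, red, white} must be used), so H = brown.
The 6 still-open variables together cover exactly {blue, grey, orange, purple, red, white} — 6 values for 6 variables — and orange appears only in K's list, so K = orange.
The 5 still-open variables together cover exactly {blue, grey, purple, red, white} — 5 values for 5 variables — and white appears only in F's list, so F = white.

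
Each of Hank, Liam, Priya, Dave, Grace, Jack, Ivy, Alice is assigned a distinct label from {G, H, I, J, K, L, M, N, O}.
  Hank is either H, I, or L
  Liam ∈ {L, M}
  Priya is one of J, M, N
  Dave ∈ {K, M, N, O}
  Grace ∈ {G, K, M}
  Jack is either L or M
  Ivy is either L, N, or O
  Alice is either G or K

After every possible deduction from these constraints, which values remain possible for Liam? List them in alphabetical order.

The 2 variables Liam and Jack are confined to {L, M}, which locks those values in; drop them from Hank, Priya, Dave, Grace, Ivy.
The 2 variables Grace and Alice are confined to {G, K}, which locks those values in; drop them from Dave.
Dave and Ivy between them cover only {N, O} — a naked pair. Remove those values from Priya.
Priya's domain is down to {J}, so Priya = J.
No further eliminations apply; Liam can still be any of L, M.

L, M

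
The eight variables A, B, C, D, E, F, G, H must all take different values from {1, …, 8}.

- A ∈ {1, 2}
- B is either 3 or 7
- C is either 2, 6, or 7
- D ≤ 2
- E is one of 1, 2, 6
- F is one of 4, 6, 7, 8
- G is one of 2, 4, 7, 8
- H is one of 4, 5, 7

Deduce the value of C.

7

The 8 variables together cover exactly {1, 2, 3, 4, 5, 6, 7, 8} — 8 values for 8 variables — and 3 appears only in B's list, so B = 3.
Among the 7 still-open variables, 5 fits only H (and all 7 values in {1, 2, 4, 5, 6, 7, 8} must be used), so H = 5.
The 2 variables A and D are confined to {1, 2}, which locks those values in; drop them from C, E, G.
E's domain is down to {6}, so E = 6. Eliminate 6 elsewhere: C, F.
So C = 7.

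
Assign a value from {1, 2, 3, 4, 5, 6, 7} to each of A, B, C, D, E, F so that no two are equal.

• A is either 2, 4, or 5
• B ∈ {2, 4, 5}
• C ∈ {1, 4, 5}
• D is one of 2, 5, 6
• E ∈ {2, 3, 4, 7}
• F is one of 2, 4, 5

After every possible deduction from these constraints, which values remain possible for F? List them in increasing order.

2, 4, 5

The 3 variables A, B, F are confined to {2, 4, 5}, which locks those values in; drop them from C, D, E.
C's domain is down to {1}, so C = 1.
D's domain is down to {6}, so D = 6.
No further eliminations apply; F can still be any of 2, 4, 5.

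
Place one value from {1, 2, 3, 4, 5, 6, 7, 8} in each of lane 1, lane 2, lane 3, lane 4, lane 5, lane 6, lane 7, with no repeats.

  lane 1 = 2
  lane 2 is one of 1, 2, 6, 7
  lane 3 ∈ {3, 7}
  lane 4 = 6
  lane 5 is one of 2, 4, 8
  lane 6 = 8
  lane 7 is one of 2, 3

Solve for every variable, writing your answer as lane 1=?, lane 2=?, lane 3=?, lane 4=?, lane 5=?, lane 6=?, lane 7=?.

lane 1=2, lane 2=1, lane 3=7, lane 4=6, lane 5=4, lane 6=8, lane 7=3

lane 1's domain is down to {2}, so lane 1 = 2. So lane 2, lane 5, lane 7 can't be 2.
lane 4 has just one choice, so lane 4 = 6. Strike 6 from lane 2.
lane 6 must be 8 (only option left). So lane 5 can't be 8.
lane 7's domain is down to {3}, so lane 7 = 3. So lane 3 can't be 3.
That leaves lane 3 = 7. So lane 2 can't be 7.
That leaves lane 5 = 4.
lane 2 has just one choice, so lane 2 = 1.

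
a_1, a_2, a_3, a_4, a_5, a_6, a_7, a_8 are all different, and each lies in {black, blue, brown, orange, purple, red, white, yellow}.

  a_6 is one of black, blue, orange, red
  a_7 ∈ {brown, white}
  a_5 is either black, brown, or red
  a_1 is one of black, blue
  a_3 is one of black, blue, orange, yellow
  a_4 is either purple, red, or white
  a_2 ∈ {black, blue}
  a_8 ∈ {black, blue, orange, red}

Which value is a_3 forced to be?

The 8 variables together cover exactly {black, blue, brown, orange, purple, red, white, yellow} — 8 values for 8 variables — and purple appears only in a_4's list, so a_4 = purple.
Among the 7 still-open variables, white fits only a_7 (and all 7 values in {black, blue, brown, orange, red, white, yellow} must be used), so a_7 = white.
The 6 still-open variables together cover exactly {black, blue, brown, orange, red, yellow} — 6 values for 6 variables — and brown appears only in a_5's list, so a_5 = brown.
The 5 still-open variables draw from only 5 values {black, blue, orange, red, yellow}, so each is used; only a_3 can be yellow, hence a_3 = yellow.

yellow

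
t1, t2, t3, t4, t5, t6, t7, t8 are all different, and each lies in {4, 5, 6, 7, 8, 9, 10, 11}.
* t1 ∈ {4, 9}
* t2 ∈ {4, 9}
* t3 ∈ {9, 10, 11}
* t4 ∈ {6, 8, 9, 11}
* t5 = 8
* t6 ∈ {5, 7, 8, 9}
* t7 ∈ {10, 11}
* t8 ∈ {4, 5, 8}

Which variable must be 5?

t8

t5 must be 8 (only option left). Eliminate 8 elsewhere: t4, t6, t8.
The 7 still-open variables together cover exactly {4, 5, 6, 7, 9, 10, 11} — 7 values for 7 variables — and 6 appears only in t4's list, so t4 = 6.
The 6 still-open variables draw from only 6 values {4, 5, 7, 9, 10, 11}, so each is used; only t6 can be 7, hence t6 = 7.
Among the 5 still-open variables, 5 fits only t8 (and all 5 values in {4, 5, 9, 10, 11} must be used), so t8 = 5.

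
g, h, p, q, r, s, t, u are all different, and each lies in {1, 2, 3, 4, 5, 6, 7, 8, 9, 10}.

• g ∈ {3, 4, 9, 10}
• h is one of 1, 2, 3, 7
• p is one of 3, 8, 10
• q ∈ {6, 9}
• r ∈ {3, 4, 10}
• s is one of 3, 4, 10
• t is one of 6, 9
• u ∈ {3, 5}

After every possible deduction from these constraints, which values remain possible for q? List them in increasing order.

6, 9

q and t share exactly the 2 values {6, 9}; by pigeonhole those values go to them, so strike 6, 9 from g.
g, r, s share exactly the 3 values {3, 4, 10}; by pigeonhole those values go to them, so strike 3, 4, 10 from h, p, u.
p must be 8 (only option left).
u has just one choice, so u = 5.
No further eliminations apply; q can still be any of 6, 9.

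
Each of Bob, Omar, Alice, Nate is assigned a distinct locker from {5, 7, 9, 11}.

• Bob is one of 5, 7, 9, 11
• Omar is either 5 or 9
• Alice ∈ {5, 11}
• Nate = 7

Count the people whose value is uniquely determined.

Nate must be 7 (only option left). Eliminate 7 elsewhere: Bob.
Determined: Nate=7. The other people each still have more than one consistent value. That makes 1.

1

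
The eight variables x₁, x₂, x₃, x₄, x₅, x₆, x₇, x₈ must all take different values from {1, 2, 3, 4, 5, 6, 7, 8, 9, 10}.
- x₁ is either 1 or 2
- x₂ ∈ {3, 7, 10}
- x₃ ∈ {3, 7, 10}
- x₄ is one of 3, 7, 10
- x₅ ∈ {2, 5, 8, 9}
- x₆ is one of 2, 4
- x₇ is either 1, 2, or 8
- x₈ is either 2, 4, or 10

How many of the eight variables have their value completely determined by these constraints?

x₂, x₃, x₄ share exactly the 3 values {3, 7, 10}; by pigeonhole those values go to them, so strike 3, 7, 10 from x₈.
x₆ and x₈ share exactly the 2 values {2, 4}; by pigeonhole those values go to them, so strike 2, 4 from x₁, x₅, x₇.
x₁ has just one choice, so x₁ = 1. Strike 1 from x₇.
x₇ must be 8 (only option left). So x₅ can't be 8.
Determined: x₁=1, x₇=8. The other variables each still have more than one consistent value. That makes 2.

2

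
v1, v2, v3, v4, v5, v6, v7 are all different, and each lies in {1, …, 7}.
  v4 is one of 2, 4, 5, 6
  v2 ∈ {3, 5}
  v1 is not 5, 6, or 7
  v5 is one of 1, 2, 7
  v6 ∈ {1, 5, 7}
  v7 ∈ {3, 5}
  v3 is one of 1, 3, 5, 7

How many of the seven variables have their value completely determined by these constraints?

3

The 7 variables draw from only 7 values {1, 2, 3, 4, 5, 6, 7}, so each is used; only v4 can be 6, hence v4 = 6.
The 6 still-open variables draw from only 6 values {1, 2, 3, 4, 5, 7}, so each is used; only v1 can be 4, hence v1 = 4.
Among the 5 still-open variables, 2 fits only v5 (and all 5 values in {1, 2, 3, 5, 7} must be used), so v5 = 2.
The 2 variables v2 and v7 are confined to {3, 5}, which locks those values in; drop them from v3, v6.
Determined: v1=4, v4=6, v5=2. The other variables each still have more than one consistent value. That makes 3.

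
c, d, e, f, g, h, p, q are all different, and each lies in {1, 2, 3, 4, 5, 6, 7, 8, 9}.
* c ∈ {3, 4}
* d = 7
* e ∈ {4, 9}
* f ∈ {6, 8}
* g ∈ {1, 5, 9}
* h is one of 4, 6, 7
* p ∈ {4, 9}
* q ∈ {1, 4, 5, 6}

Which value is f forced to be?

8

d's domain is down to {7}, so d = 7. So h can't be 7.
Among the 7 still-open variables, 3 fits only c (and all 7 values in {1, 3, 4, 5, 6, 8, 9} must be used), so c = 3.
Among the 6 still-open variables, 8 fits only f (and all 6 values in {1, 4, 5, 6, 8, 9} must be used), so f = 8.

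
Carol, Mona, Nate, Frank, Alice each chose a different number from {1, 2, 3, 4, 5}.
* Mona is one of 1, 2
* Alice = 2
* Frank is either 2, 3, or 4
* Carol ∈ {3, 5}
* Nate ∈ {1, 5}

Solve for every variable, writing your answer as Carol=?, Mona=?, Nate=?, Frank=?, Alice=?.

Alice must be 2 (only option left). Eliminate 2 elsewhere: Mona, Frank.
Mona must be 1 (only option left). Strike 1 from Nate.
Nate's domain is down to {5}, so Nate = 5. So Carol can't be 5.
Carol must be 3 (only option left). Strike 3 from Frank.
Frank has just one choice, so Frank = 4.

Carol=3, Mona=1, Nate=5, Frank=4, Alice=2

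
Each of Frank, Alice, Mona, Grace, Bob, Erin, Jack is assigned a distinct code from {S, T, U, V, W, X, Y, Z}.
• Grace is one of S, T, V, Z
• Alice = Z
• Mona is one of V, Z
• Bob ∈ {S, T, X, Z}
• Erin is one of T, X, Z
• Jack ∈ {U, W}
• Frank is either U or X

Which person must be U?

Frank

Alice must be Z (only option left). Strike Z from Mona, Grace, Bob, Erin.
Mona has just one choice, so Mona = V. Strike V from Grace.
The 5 still-open variables draw from only 5 values {S, T, U, W, X}, so each is used; only Jack can be W, hence Jack = W.
The 4 still-open variables together cover exactly {S, T, U, X} — 4 values for 4 variables — and U appears only in Frank's list, so Frank = U.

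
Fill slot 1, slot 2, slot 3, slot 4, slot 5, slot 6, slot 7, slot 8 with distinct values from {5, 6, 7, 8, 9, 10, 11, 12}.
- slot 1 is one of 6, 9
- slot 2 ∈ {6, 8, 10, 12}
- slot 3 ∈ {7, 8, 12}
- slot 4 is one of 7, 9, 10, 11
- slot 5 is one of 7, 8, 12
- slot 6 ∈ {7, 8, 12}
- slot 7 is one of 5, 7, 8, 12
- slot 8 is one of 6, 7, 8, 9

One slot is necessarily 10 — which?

The 8 variables draw from only 8 values {5, 6, 7, 8, 9, 10, 11, 12}, so each is used; only slot 7 can be 5, hence slot 7 = 5.
Among the 7 still-open variables, 11 fits only slot 4 (and all 7 values in {6, 7, 8, 9, 10, 11, 12} must be used), so slot 4 = 11.
Among the 6 still-open variables, 10 fits only slot 2 (and all 6 values in {6, 7, 8, 9, 10, 12} must be used), so slot 2 = 10.

slot 2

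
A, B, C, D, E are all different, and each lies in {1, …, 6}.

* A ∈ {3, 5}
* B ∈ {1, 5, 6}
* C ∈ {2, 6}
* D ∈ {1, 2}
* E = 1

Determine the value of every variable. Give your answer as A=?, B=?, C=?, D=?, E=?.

E's domain is down to {1}, so E = 1. So B, D can't be 1.
That leaves D = 2. Eliminate 2 elsewhere: C.
C has just one choice, so C = 6. Remove 6 from B.
B must be 5 (only option left). Remove 5 from A.
A's domain is down to {3}, so A = 3.

A=3, B=5, C=6, D=2, E=1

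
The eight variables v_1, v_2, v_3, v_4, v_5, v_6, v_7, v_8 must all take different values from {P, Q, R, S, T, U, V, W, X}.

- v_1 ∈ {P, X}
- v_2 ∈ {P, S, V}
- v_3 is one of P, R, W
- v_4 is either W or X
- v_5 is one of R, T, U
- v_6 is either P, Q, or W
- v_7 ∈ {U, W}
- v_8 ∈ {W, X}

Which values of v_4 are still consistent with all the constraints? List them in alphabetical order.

v_4 and v_8 share exactly the 2 values {W, X}; by pigeonhole those values go to them, so strike W, X from v_1, v_3, v_6, v_7.
v_1's domain is down to {P}, so v_1 = P. Strike P from v_2, v_3, v_6.
v_3 must be R (only option left). Remove R from v_5.
v_6 has just one choice, so v_6 = Q.
v_7's domain is down to {U}, so v_7 = U. So v_5 can't be U.
v_5 has just one choice, so v_5 = T.
No further eliminations apply; v_4 can still be any of W, X.

W, X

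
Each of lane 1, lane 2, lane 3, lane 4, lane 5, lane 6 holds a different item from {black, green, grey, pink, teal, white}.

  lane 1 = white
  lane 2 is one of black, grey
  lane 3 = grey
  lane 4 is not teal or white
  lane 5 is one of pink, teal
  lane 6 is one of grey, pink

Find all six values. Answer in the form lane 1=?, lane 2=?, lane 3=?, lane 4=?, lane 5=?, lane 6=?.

lane 1's domain is down to {white}, so lane 1 = white.
lane 3 must be grey (only option left). Eliminate grey elsewhere: lane 2, lane 4, lane 6.
That leaves lane 6 = pink. So lane 4, lane 5 can't be pink.
lane 2 must be black (only option left). Remove black from lane 4.
lane 4 has just one choice, so lane 4 = green.
lane 5 must be teal (only option left).

lane 1=white, lane 2=black, lane 3=grey, lane 4=green, lane 5=teal, lane 6=pink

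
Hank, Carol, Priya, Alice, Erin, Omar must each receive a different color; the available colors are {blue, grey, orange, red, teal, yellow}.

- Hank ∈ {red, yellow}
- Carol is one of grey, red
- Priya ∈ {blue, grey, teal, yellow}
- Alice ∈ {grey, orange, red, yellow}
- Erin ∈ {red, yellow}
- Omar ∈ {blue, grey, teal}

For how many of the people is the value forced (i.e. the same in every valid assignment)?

The 6 variables together cover exactly {blue, grey, orange, red, teal, yellow} — 6 values for 6 variables — and orange appears only in Alice's list, so Alice = orange.
Hank and Erin between them cover only {red, yellow} — a naked pair. Remove those values from Carol, Priya.
Carol must be grey (only option left). Remove grey from Priya, Omar.
Determined: Carol=grey, Alice=orange. The other people each still have more than one consistent value. That makes 2.

2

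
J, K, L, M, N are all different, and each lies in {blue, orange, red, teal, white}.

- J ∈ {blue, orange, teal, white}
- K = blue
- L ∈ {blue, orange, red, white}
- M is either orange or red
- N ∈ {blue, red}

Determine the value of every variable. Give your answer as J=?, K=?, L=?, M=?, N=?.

J=teal, K=blue, L=white, M=orange, N=red

K has just one choice, so K = blue. Remove blue from J, L, N.
N has just one choice, so N = red. Remove red from L, M.
M has just one choice, so M = orange. Strike orange from J, L.
L has just one choice, so L = white. Strike white from J.
J has just one choice, so J = teal.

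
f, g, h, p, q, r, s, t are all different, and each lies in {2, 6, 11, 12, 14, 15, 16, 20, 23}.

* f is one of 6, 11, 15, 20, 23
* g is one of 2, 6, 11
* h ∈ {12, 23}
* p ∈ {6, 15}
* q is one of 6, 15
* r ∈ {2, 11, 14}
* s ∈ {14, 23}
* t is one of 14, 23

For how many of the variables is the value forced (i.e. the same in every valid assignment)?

2

Among the 8 variables, 12 fits only h (and all 8 values in {2, 6, 11, 12, 14, 15, 20, 23} must be used), so h = 12.
The 7 still-open variables draw from only 7 values {2, 6, 11, 14, 15, 20, 23}, so each is used; only f can be 20, hence f = 20.
p and q share exactly the 2 values {6, 15}; by pigeonhole those values go to them, so strike 6, 15 from g.
s and t between them cover only {14, 23} — a naked pair. Remove those values from r.
Determined: f=20, h=12. The other variables each still have more than one consistent value. That makes 2.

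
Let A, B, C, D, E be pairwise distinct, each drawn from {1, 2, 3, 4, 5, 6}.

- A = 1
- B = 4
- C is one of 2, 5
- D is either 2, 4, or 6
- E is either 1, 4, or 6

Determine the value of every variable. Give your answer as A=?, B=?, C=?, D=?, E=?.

A=1, B=4, C=5, D=2, E=6

A's domain is down to {1}, so A = 1. Eliminate 1 elsewhere: E.
That leaves B = 4. So D, E can't be 4.
E has just one choice, so E = 6. So D can't be 6.
D's domain is down to {2}, so D = 2. Eliminate 2 elsewhere: C.
C has just one choice, so C = 5.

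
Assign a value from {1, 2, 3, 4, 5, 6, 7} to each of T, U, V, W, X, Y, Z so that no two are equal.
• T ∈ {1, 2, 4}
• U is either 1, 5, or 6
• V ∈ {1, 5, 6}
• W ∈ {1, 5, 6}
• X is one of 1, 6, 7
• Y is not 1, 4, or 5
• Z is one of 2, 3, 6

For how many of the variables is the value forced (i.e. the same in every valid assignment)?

The 7 variables draw from only 7 values {1, 2, 3, 4, 5, 6, 7}, so each is used; only T can be 4, hence T = 4.
The 3 variables U, V, W are confined to {1, 5, 6}, which locks those values in; drop them from X, Y, Z.
X's domain is down to {7}, so X = 7. So Y can't be 7.
Determined: T=4, X=7. The other variables each still have more than one consistent value. That makes 2.

2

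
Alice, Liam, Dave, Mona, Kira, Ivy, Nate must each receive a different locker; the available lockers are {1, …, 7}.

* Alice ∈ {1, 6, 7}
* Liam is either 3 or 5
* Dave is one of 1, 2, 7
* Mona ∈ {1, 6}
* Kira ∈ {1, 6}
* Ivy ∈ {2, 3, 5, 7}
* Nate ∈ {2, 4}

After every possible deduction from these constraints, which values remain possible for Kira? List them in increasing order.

Among the 7 variables, 4 fits only Nate (and all 7 values in {1, 2, 3, 4, 5, 6, 7} must be used), so Nate = 4.
The 2 variables Mona and Kira are confined to {1, 6}, which locks those values in; drop them from Alice, Dave.
Alice must be 7 (only option left). So Dave, Ivy can't be 7.
Dave must be 2 (only option left). Remove 2 from Ivy.
No further eliminations apply; Kira can still be any of 1, 6.

1, 6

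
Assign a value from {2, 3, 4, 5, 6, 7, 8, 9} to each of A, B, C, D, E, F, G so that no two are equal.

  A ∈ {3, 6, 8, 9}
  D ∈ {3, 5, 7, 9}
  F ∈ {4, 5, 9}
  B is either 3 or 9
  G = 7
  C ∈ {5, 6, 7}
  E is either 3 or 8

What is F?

4

G has just one choice, so G = 7. Remove 7 from C, D.
Among the 6 still-open variables, 4 fits only F (and all 6 values in {3, 4, 5, 6, 8, 9} must be used), so F = 4.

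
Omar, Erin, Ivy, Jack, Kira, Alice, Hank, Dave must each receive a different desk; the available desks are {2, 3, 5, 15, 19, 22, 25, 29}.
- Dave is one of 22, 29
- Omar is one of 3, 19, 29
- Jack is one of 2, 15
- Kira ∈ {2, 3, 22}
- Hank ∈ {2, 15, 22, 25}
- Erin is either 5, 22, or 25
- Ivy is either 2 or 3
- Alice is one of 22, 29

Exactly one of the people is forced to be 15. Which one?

Jack

The 8 variables draw from only 8 values {2, 3, 5, 15, 19, 22, 25, 29}, so each is used; only Erin can be 5, hence Erin = 5.
The 7 still-open variables draw from only 7 values {2, 3, 15, 19, 22, 25, 29}, so each is used; only Omar can be 19, hence Omar = 19.
The 6 still-open variables together cover exactly {2, 3, 15, 22, 25, 29} — 6 values for 6 variables — and 25 appears only in Hank's list, so Hank = 25.
The 5 still-open variables together cover exactly {2, 3, 15, 22, 29} — 5 values for 5 variables — and 15 appears only in Jack's list, so Jack = 15.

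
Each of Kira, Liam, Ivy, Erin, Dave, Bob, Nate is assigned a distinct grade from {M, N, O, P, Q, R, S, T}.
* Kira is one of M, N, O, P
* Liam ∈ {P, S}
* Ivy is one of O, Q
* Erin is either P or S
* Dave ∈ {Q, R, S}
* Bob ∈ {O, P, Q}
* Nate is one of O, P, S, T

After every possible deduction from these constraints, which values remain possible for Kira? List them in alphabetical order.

M, N

Liam and Erin between them cover only {P, S} — a naked pair. Remove those values from Kira, Dave, Bob, Nate.
Ivy and Bob share exactly the 2 values {O, Q}; by pigeonhole those values go to them, so strike O, Q from Kira, Dave, Nate.
Dave has just one choice, so Dave = R.
Nate's domain is down to {T}, so Nate = T.
No further eliminations apply; Kira can still be any of M, N.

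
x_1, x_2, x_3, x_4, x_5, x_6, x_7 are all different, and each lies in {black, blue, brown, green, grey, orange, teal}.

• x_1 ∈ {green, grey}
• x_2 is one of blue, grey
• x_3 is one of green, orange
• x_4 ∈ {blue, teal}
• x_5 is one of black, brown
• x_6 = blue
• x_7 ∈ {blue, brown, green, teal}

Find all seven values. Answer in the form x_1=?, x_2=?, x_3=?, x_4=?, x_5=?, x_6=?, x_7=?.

x_1=green, x_2=grey, x_3=orange, x_4=teal, x_5=black, x_6=blue, x_7=brown

x_6 has just one choice, so x_6 = blue. Eliminate blue elsewhere: x_2, x_4, x_7.
That leaves x_2 = grey. Remove grey from x_1.
x_4 has just one choice, so x_4 = teal. So x_7 can't be teal.
x_1 has just one choice, so x_1 = green. Strike green from x_3, x_7.
x_3 has just one choice, so x_3 = orange.
x_7 must be brown (only option left). Strike brown from x_5.
x_5 must be black (only option left).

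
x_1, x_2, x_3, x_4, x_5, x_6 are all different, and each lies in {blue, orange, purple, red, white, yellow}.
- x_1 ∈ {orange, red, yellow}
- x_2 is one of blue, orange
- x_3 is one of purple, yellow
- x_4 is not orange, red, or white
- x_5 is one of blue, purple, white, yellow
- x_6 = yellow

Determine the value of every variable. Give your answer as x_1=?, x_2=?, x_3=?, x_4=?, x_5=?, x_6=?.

x_1=red, x_2=orange, x_3=purple, x_4=blue, x_5=white, x_6=yellow

x_6 has just one choice, so x_6 = yellow. So x_1, x_3, x_4, x_5 can't be yellow.
x_3's domain is down to {purple}, so x_3 = purple. Eliminate purple elsewhere: x_4, x_5.
That leaves x_4 = blue. Remove blue from x_2, x_5.
That leaves x_5 = white.
That leaves x_2 = orange. So x_1 can't be orange.
That leaves x_1 = red.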